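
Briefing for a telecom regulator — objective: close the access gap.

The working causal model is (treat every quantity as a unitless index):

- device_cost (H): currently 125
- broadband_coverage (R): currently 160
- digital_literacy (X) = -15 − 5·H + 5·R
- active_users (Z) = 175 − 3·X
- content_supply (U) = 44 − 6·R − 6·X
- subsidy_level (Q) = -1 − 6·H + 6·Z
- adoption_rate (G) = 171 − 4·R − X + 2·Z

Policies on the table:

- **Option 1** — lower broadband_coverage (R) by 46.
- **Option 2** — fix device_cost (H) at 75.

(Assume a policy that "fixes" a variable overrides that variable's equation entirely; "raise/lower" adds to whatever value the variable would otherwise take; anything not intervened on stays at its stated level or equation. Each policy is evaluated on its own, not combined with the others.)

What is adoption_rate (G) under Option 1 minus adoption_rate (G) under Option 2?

3544

Option 1 (R − 46):
  H = 125
  R = 160 − 46 = 114
  X = -15 − 5·125 + 5·114 = -70
  Z = 175 − 3·(-70) = 385
  G = 171 − 4·114 − (-70) + 2·385 = 555
Option 2 (H := 75):
  H = 75
  R = 160
  X = -15 − 5·75 + 5·160 = 410
  Z = 175 − 3·410 = -1055
  G = 171 − 4·160 − 410 + 2·(-1055) = -2989
G: 555 − (-2989) = 3544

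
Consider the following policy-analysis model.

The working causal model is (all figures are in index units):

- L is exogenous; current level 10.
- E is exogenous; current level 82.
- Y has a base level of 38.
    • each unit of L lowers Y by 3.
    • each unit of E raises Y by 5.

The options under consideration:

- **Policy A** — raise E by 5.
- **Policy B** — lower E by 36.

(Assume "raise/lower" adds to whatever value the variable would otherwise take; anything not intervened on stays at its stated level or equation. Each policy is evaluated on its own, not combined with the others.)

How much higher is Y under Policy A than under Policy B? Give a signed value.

205

Policy A (E + 5):
  L = 10
  E = 82 + 5 = 87
  Y = 38 − 3·10 + 5·87 = 443
Policy B (E − 36):
  L = 10
  E = 82 − 36 = 46
  Y = 38 − 3·10 + 5·46 = 238
Y: 443 − 238 = 205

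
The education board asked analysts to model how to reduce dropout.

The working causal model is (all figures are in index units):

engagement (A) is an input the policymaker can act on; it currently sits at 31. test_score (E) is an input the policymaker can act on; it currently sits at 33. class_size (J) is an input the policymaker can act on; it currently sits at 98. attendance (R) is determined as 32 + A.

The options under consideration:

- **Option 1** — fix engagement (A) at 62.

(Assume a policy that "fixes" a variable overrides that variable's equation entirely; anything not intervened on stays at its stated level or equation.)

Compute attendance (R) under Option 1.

94

Option 1 (A := 62):
  A = 62
  R = 32 + 62 = 94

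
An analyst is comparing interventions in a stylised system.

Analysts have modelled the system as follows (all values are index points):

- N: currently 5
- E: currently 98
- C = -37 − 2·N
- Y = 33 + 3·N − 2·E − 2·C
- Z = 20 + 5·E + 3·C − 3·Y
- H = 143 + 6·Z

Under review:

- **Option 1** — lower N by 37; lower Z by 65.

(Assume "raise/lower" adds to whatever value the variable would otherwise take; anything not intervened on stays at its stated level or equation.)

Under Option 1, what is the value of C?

27

Option 1 (N − 37, Z − 65):
  N = 5 − 37 = -32
  C = -37 − 2·(-32) = 27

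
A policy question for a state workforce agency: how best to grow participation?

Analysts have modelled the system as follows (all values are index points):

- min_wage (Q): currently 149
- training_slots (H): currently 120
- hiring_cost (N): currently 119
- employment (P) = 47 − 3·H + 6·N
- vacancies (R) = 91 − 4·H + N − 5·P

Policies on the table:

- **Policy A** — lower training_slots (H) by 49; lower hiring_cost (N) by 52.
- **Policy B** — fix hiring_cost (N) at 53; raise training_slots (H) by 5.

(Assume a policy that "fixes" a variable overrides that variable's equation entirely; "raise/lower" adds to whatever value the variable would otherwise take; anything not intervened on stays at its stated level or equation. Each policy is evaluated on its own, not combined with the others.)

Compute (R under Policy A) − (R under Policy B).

Policy A (H − 49, N − 52):
  H = 120 − 49 = 71
  N = 119 − 52 = 67
  P = 47 − 3·71 + 6·67 = 236
  R = 91 − 4·71 + 67 − 5·236 = -1306
Policy B (N := 53, H + 5):
  H = 120 + 5 = 125
  N = 53
  P = 47 − 3·125 + 6·53 = -10
  R = 91 − 4·125 + 53 − 5·(-10) = -306
R: -1306 − (-306) = -1000

-1000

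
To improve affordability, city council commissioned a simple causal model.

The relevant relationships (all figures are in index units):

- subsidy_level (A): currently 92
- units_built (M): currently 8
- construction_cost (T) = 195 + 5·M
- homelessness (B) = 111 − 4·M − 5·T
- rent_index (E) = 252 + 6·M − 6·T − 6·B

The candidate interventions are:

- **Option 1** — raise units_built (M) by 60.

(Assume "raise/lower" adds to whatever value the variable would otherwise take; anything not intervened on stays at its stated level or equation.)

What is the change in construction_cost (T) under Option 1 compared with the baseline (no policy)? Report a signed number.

300

Baseline:
  M = 8
  T = 195 + 5·8 = 235
Option 1 (M + 60):
  M = 8 + 60 = 68
  T = 195 + 5·68 = 535
Change in T: 535 − 235 = 300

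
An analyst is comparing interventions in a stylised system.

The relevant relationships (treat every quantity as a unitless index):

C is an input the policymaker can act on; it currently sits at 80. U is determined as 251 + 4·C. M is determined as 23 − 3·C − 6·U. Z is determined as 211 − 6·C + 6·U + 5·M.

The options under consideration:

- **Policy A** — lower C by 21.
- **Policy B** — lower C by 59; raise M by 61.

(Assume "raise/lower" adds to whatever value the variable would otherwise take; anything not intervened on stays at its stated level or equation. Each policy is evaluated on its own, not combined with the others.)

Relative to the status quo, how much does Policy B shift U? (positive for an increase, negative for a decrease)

Baseline:
  C = 80
  U = 251 + 4·80 = 571
Policy B (C − 59, M + 61):
  C = 80 − 59 = 21
  U = 251 + 4·21 = 335
Change in U: 335 − 571 = -236

-236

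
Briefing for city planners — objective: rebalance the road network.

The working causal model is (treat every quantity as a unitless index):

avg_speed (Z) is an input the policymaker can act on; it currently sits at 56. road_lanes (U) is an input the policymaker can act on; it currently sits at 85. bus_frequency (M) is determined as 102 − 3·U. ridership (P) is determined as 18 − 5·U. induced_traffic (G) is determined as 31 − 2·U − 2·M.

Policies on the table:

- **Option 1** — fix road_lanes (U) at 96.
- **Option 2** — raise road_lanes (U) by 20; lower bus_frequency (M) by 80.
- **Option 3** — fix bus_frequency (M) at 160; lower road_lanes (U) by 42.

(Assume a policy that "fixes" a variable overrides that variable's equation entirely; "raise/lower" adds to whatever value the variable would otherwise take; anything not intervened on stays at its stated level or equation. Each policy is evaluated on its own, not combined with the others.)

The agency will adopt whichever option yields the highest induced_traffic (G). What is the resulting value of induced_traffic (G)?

Option 1 (U := 96):
  U = 96
  M = 102 − 3·96 = -186
  G = 31 − 2·96 − 2·(-186) = 211
Option 2 (U + 20, M − 80):
  U = 85 + 20 = 105
  M = 102 − 3·105 (−80 from intervention) = -293
  G = 31 − 2·105 − 2·(-293) = 407
Option 3 (M := 160, U − 42):
  U = 85 − 42 = 43
  M = 160
  G = 31 − 2·43 − 2·160 = -375
Comparing — Option 1: G=211, Option 2: G=407, Option 3: G=-375. Highest is 407 (Option 2).

407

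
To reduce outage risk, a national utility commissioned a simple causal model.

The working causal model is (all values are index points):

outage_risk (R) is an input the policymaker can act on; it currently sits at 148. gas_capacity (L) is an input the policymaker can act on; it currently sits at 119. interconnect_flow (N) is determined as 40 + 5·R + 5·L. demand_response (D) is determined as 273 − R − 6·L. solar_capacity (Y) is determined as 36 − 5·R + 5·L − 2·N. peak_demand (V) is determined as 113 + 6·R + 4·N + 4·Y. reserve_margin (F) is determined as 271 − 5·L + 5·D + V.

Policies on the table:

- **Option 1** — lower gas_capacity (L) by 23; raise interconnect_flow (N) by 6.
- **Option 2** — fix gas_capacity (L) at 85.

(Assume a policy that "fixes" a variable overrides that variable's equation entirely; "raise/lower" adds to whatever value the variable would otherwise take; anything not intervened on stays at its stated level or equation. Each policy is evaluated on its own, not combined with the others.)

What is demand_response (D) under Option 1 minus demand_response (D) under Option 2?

Option 1 (L − 23, N + 6):
  R = 148
  L = 119 − 23 = 96
  D = 273 − 148 − 6·96 = -451
Option 2 (L := 85):
  R = 148
  L = 85
  D = 273 − 148 − 6·85 = -385
D: -451 − (-385) = -66

-66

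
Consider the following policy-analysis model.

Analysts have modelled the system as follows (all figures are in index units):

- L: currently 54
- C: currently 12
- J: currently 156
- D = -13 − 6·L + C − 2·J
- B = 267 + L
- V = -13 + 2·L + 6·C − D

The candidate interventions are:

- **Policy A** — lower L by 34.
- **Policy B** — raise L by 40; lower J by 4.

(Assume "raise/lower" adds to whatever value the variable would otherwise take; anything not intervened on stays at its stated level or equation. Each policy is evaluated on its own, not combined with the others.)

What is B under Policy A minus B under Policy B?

Policy A (L − 34):
  L = 54 − 34 = 20
  B = 267 + 20 = 287
Policy B (L + 40, J − 4):
  L = 54 + 40 = 94
  B = 267 + 94 = 361
B: 287 − 361 = -74

-74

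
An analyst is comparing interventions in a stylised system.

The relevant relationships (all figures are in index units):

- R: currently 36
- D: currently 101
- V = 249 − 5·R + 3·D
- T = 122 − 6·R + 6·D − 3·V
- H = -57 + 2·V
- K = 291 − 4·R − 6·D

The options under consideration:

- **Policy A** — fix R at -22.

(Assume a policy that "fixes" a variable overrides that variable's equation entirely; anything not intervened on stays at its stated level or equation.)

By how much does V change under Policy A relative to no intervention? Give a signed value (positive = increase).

Baseline:
  R = 36
  D = 101
  V = 249 − 5·36 + 3·101 = 372
Policy A (R := -22):
  R = -22
  D = 101
  V = 249 − 5·(-22) + 3·101 = 662
Change in V: 662 − 372 = 290

290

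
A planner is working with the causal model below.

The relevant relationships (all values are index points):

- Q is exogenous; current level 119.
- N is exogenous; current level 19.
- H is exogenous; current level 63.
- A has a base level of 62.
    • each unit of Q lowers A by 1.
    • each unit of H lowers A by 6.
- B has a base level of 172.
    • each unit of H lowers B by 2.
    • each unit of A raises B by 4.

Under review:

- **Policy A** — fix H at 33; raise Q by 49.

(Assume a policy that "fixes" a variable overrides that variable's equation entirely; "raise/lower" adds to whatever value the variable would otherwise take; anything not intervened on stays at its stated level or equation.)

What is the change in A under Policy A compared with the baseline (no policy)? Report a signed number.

131

Baseline:
  Q = 119
  H = 63
  A = 62 − 119 − 6·63 = -435
Policy A (H := 33, Q + 49):
  Q = 119 + 49 = 168
  H = 33
  A = 62 − 168 − 6·33 = -304
Change in A: -304 − (-435) = 131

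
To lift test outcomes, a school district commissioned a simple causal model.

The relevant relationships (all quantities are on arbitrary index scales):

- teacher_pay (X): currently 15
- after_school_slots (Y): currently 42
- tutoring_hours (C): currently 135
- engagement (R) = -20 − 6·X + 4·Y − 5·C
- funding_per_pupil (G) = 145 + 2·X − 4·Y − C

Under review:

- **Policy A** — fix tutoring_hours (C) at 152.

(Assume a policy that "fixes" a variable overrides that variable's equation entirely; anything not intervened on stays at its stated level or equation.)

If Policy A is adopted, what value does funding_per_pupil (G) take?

Policy A (C := 152):
  X = 15
  Y = 42
  C = 152
  G = 145 + 2·15 − 4·42 − 152 = -145

-145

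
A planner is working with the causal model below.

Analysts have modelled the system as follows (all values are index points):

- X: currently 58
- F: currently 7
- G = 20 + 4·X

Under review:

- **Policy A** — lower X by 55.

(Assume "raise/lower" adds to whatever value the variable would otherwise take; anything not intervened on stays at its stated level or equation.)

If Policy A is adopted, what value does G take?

Policy A (X − 55):
  X = 58 − 55 = 3
  G = 20 + 4·3 = 32

32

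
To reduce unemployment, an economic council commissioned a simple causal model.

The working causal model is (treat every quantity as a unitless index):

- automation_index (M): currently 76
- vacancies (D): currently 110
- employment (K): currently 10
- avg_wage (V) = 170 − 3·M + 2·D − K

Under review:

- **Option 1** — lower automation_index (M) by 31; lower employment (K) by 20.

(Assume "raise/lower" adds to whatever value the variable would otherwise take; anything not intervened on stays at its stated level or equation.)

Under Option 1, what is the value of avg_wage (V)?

265

Option 1 (M − 31, K − 20):
  M = 76 − 31 = 45
  D = 110
  K = 10 − 20 = -10
  V = 170 − 3·45 + 2·110 − (-10) = 265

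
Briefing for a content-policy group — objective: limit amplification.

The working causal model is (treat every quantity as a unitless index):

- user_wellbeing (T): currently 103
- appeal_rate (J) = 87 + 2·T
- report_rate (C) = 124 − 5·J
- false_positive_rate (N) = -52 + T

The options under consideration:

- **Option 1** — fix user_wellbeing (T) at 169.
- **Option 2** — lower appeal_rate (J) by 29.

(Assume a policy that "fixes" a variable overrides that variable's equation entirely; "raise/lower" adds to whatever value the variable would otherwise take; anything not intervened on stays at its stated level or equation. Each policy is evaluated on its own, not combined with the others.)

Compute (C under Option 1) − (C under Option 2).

Option 1 (T := 169):
  T = 169
  J = 87 + 2·169 = 425
  C = 124 − 5·425 = -2001
Option 2 (J − 29):
  T = 103
  J = 87 + 2·103 (−29 from intervention) = 264
  C = 124 − 5·264 = -1196
C: -2001 − (-1196) = -805

-805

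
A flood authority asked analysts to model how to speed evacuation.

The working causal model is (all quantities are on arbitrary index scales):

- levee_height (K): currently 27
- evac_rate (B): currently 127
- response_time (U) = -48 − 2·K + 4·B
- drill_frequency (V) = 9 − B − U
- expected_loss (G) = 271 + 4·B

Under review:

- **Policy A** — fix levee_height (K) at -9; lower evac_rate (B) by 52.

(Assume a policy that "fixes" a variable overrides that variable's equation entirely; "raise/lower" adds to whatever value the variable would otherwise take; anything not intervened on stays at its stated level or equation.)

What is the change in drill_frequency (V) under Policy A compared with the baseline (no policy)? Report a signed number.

188

Baseline:
  K = 27
  B = 127
  U = -48 − 2·27 + 4·127 = 406
  V = 9 − 127 − 406 = -524
Policy A (K := -9, B − 52):
  K = -9
  B = 127 − 52 = 75
  U = -48 − 2·(-9) + 4·75 = 270
  V = 9 − 75 − 270 = -336
Change in V: -336 − (-524) = 188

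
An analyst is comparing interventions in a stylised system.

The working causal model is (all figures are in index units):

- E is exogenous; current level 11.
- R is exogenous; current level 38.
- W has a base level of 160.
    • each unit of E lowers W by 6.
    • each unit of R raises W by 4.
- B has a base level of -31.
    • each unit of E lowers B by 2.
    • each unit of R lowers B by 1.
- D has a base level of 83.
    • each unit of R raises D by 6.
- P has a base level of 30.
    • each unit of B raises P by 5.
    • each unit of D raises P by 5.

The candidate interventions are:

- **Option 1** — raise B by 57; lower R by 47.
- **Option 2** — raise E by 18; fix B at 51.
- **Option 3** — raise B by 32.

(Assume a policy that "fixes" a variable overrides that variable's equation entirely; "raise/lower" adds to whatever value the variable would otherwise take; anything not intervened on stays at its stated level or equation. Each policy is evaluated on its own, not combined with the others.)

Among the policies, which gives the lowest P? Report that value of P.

240

Option 1 (B + 57, R − 47):
  E = 11
  R = 38 − 47 = -9
  B = -31 − 2·11 − (-9) (+57 from intervention) = 13
  D = 83 + 6·(-9) = 29
  P = 30 + 5·13 + 5·29 = 240
Option 2 (E + 18, B := 51):
  E = 11 + 18 = 29
  R = 38
  B = 51
  D = 83 + 6·38 = 311
  P = 30 + 5·51 + 5·311 = 1840
Option 3 (B + 32):
  E = 11
  R = 38
  B = -31 − 2·11 − 38 (+32 from intervention) = -59
  D = 83 + 6·38 = 311
  P = 30 + 5·(-59) + 5·311 = 1290
Comparing — Option 1: P=240, Option 2: P=1840, Option 3: P=1290. Lowest is 240 (Option 1).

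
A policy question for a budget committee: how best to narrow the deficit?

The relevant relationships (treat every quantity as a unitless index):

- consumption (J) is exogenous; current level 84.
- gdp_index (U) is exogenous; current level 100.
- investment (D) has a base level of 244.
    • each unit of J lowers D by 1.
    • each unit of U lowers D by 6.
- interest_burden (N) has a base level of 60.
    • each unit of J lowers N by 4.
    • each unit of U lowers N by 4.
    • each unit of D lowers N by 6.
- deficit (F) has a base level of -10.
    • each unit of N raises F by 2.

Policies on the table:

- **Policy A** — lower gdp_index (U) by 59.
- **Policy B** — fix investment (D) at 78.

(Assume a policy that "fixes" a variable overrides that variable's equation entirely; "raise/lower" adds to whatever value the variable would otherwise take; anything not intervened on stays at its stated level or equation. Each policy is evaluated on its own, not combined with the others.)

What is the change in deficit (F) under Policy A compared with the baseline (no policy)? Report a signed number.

Baseline:
  J = 84
  U = 100
  D = 244 − 84 − 6·100 = -440
  N = 60 − 4·84 − 4·100 − 6·(-440) = 1964
  F = -10 + 2·1964 = 3918
Policy A (U − 59):
  J = 84
  U = 100 − 59 = 41
  D = 244 − 84 − 6·41 = -86
  N = 60 − 4·84 − 4·41 − 6·(-86) = 76
  F = -10 + 2·76 = 142
Change in F: 142 − 3918 = -3776

-3776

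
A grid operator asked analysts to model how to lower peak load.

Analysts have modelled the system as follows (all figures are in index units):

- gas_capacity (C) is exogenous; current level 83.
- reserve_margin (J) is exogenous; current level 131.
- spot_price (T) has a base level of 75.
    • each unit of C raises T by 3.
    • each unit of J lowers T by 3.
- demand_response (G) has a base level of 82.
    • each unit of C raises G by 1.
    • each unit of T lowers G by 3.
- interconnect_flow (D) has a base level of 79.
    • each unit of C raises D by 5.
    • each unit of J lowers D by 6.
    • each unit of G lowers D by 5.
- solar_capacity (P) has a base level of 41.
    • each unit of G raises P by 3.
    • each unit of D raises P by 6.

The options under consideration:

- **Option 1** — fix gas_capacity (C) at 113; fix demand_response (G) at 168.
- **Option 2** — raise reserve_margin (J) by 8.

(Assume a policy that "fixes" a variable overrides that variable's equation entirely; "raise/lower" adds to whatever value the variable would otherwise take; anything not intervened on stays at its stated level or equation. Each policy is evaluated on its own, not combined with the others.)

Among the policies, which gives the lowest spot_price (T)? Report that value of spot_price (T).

Option 1 (C := 113, G := 168):
  C = 113
  J = 131
  T = 75 + 3·113 − 3·131 = 21
Option 2 (J + 8):
  C = 83
  J = 131 + 8 = 139
  T = 75 + 3·83 − 3·139 = -93
Comparing — Option 1: T=21, Option 2: T=-93. Lowest is -93 (Option 2).

-93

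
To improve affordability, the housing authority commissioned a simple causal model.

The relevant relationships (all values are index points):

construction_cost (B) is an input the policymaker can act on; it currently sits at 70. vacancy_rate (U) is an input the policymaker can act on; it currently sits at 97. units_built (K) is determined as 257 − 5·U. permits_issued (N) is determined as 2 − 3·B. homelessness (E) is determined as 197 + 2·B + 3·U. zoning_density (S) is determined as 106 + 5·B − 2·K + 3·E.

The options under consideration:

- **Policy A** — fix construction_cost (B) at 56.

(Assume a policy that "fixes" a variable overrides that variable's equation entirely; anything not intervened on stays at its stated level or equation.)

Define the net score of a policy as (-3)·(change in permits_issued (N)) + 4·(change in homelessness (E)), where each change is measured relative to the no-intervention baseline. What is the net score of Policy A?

-238

Baseline:
  B = 70
  U = 97
  N = 2 − 3·70 = -208
  E = 197 + 2·70 + 3·97 = 628
Policy A (B := 56):
  B = 56
  U = 97
  N = 2 − 3·56 = -166
  E = 197 + 2·56 + 3·97 = 600
ΔN = -166 − (-208) = 42; ΔE = 600 − 628 = -28
Score = (-3)·42 + 4·(-28) = -238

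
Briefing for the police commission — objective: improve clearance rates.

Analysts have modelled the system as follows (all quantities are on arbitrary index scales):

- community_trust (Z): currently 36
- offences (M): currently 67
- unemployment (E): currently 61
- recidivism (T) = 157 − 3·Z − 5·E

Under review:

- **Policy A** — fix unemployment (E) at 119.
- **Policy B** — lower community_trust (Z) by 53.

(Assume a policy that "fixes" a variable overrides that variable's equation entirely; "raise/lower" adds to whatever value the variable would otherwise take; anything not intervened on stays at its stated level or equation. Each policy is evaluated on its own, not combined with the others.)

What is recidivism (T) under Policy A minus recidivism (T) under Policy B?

Policy A (E := 119):
  Z = 36
  E = 119
  T = 157 − 3·36 − 5·119 = -546
Policy B (Z − 53):
  Z = 36 − 53 = -17
  E = 61
  T = 157 − 3·(-17) − 5·61 = -97
T: -546 − (-97) = -449

-449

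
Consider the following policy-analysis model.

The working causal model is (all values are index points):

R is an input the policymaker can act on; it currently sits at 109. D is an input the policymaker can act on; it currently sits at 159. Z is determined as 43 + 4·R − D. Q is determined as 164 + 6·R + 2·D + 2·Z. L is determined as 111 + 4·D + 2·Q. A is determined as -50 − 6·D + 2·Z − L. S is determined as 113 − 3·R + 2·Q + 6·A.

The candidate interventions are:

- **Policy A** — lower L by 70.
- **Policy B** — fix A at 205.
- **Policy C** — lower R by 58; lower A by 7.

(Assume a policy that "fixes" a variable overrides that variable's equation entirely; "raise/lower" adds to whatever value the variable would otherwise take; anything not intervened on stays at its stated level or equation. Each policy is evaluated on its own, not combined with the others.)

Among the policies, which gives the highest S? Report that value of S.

4568

Policy A (L − 70):
  R = 109
  D = 159
  Z = 43 + 4·109 − 159 = 320
  Q = 164 + 6·109 + 2·159 + 2·320 = 1776
  L = 111 + 4·159 + 2·1776 (−70 from intervention) = 4229
  A = -50 − 6·159 + 2·320 − 4229 = -4593
  S = 113 − 3·109 + 2·1776 + 6·(-4593) = -24220
Policy B (A := 205):
  R = 109
  D = 159
  Z = 43 + 4·109 − 159 = 320
  Q = 164 + 6·109 + 2·159 + 2·320 = 1776
  L = 111 + 4·159 + 2·1776 = 4299
  A = 205
  S = 113 − 3·109 + 2·1776 + 6·205 = 4568
Policy C (R − 58, A − 7):
  R = 109 − 58 = 51
  D = 159
  Z = 43 + 4·51 − 159 = 88
  Q = 164 + 6·51 + 2·159 + 2·88 = 964
  L = 111 + 4·159 + 2·964 = 2675
  A = -50 − 6·159 + 2·88 − 2675 (−7 from intervention) = -3510
  S = 113 − 3·51 + 2·964 + 6·(-3510) = -19172
Comparing — Policy A: S=-24220, Policy B: S=4568, Policy C: S=-19172. Highest is 4568 (Policy B).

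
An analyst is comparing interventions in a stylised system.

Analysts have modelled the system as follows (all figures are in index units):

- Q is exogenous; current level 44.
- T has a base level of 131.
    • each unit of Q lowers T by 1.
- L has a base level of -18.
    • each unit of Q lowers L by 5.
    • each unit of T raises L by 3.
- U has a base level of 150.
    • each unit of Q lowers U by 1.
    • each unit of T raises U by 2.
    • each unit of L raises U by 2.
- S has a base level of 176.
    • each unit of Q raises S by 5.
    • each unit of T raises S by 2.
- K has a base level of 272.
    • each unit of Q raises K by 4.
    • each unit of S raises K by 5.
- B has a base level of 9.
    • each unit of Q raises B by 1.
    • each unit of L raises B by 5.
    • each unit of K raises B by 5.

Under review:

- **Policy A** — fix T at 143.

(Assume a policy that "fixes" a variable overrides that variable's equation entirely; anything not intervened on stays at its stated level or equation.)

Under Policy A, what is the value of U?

774

Policy A (T := 143):
  Q = 44
  T = 143
  L = -18 − 5·44 + 3·143 = 191
  U = 150 − 44 + 2·143 + 2·191 = 774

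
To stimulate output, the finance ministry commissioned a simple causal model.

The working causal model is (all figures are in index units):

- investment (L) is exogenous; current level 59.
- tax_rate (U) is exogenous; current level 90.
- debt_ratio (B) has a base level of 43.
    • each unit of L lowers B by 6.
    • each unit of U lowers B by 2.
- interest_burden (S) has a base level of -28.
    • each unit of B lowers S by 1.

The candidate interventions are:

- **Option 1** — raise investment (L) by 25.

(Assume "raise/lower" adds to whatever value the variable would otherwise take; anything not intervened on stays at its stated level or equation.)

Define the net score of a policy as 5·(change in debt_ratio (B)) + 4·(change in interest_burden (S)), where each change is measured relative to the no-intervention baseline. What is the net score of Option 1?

-150

Baseline:
  L = 59
  U = 90
  B = 43 − 6·59 − 2·90 = -491
  S = -28 − (-491) = 463
Option 1 (L + 25):
  L = 59 + 25 = 84
  U = 90
  B = 43 − 6·84 − 2·90 = -641
  S = -28 − (-641) = 613
ΔB = -641 − (-491) = -150; ΔS = 613 − 463 = 150
Score = 5·(-150) + 4·150 = -150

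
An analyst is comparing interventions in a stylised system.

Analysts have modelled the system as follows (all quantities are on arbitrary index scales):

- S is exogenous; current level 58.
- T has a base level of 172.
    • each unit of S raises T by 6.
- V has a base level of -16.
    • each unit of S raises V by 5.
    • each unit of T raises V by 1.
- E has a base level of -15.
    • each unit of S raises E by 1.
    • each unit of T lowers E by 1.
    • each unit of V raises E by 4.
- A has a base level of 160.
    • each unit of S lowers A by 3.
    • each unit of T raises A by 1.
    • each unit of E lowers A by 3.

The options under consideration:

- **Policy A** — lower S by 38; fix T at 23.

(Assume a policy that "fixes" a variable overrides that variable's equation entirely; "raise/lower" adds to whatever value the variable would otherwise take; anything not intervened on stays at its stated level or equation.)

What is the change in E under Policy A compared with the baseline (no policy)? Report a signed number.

Baseline:
  S = 58
  T = 172 + 6·58 = 520
  V = -16 + 5·58 + 520 = 794
  E = -15 + 58 − 520 + 4·794 = 2699
Policy A (S − 38, T := 23):
  S = 58 − 38 = 20
  T = 23
  V = -16 + 5·20 + 23 = 107
  E = -15 + 20 − 23 + 4·107 = 410
Change in E: 410 − 2699 = -2289

-2289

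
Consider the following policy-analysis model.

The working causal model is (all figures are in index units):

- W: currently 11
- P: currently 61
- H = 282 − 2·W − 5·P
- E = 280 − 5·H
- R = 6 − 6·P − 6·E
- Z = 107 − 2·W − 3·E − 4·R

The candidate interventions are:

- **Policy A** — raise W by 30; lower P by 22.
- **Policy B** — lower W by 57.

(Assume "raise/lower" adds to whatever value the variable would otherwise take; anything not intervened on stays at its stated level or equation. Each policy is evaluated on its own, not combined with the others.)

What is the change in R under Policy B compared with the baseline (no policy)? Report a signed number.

Baseline:
  W = 11
  P = 61
  H = 282 − 2·11 − 5·61 = -45
  E = 280 − 5·(-45) = 505
  R = 6 − 6·61 − 6·505 = -3390
Policy B (W − 57):
  W = 11 − 57 = -46
  P = 61
  H = 282 − 2·(-46) − 5·61 = 69
  E = 280 − 5·69 = -65
  R = 6 − 6·61 − 6·(-65) = 30
Change in R: 30 − (-3390) = 3420

3420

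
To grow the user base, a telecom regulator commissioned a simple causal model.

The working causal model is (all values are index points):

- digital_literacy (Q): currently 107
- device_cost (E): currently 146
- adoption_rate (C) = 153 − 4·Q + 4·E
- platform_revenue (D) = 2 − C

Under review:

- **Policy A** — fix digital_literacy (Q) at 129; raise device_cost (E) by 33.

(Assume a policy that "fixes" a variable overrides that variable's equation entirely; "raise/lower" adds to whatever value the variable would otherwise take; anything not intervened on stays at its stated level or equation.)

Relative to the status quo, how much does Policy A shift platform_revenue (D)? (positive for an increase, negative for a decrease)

Baseline:
  Q = 107
  E = 146
  C = 153 − 4·107 + 4·146 = 309
  D = 2 − 309 = -307
Policy A (Q := 129, E + 33):
  Q = 129
  E = 146 + 33 = 179
  C = 153 − 4·129 + 4·179 = 353
  D = 2 − 353 = -351
Change in D: -351 − (-307) = -44

-44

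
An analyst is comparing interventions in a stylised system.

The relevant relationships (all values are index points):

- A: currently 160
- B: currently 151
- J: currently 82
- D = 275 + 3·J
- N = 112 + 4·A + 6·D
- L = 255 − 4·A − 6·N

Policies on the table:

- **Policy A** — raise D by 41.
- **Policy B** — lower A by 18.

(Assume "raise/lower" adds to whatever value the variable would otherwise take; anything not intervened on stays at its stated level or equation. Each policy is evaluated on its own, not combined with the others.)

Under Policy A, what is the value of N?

Policy A (D + 41):
  A = 160
  J = 82
  D = 275 + 3·82 (+41 from intervention) = 562
  N = 112 + 4·160 + 6·562 = 4124

4124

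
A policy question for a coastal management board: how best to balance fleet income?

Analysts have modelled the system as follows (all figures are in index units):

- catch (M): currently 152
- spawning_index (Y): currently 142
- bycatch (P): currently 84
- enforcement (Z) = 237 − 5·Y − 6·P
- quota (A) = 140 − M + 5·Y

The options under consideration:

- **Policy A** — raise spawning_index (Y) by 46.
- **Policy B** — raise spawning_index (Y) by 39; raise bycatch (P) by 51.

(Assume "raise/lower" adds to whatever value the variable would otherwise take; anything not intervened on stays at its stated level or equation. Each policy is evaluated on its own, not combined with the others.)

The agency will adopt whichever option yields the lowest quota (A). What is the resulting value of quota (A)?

893

Policy A (Y + 46):
  M = 152
  Y = 142 + 46 = 188
  A = 140 − 152 + 5·188 = 928
Policy B (Y + 39, P + 51):
  M = 152
  Y = 142 + 39 = 181
  A = 140 − 152 + 5·181 = 893
Comparing — Policy A: A=928, Policy B: A=893. Lowest is 893 (Policy B).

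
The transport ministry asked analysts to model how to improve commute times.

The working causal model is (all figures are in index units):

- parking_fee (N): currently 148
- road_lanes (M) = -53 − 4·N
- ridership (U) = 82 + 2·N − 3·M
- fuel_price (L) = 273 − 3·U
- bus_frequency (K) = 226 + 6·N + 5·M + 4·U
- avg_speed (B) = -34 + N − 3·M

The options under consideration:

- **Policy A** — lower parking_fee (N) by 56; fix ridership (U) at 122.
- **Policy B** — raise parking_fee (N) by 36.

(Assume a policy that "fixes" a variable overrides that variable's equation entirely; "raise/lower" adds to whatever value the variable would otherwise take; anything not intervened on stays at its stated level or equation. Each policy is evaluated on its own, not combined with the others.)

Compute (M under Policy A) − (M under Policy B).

Policy A (N − 56, U := 122):
  N = 148 − 56 = 92
  M = -53 − 4·92 = -421
Policy B (N + 36):
  N = 148 + 36 = 184
  M = -53 − 4·184 = -789
M: -421 − (-789) = 368

368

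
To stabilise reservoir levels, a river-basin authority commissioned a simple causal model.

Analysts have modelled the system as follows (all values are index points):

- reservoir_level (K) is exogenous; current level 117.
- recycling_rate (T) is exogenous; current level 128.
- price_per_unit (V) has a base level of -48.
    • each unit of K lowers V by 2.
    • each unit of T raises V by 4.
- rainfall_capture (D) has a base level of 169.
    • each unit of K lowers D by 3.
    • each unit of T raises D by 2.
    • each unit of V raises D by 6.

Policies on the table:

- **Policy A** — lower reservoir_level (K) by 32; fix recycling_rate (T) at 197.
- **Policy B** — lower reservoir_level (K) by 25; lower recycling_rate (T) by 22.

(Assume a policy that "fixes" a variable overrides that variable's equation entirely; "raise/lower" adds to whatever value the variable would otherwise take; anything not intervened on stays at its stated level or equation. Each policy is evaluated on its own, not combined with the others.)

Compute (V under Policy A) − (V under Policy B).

378

Policy A (K − 32, T := 197):
  K = 117 − 32 = 85
  T = 197
  V = -48 − 2·85 + 4·197 = 570
Policy B (K − 25, T − 22):
  K = 117 − 25 = 92
  T = 128 − 22 = 106
  V = -48 − 2·92 + 4·106 = 192
V: 570 − 192 = 378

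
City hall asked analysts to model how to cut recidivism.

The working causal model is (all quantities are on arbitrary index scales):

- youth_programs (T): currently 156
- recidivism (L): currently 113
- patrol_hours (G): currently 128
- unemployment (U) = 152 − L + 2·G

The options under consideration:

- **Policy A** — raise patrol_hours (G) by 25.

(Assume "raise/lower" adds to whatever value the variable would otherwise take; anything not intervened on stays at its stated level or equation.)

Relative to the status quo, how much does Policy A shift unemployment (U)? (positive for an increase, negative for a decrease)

50

Baseline:
  L = 113
  G = 128
  U = 152 − 113 + 2·128 = 295
Policy A (G + 25):
  L = 113
  G = 128 + 25 = 153
  U = 152 − 113 + 2·153 = 345
Change in U: 345 − 295 = 50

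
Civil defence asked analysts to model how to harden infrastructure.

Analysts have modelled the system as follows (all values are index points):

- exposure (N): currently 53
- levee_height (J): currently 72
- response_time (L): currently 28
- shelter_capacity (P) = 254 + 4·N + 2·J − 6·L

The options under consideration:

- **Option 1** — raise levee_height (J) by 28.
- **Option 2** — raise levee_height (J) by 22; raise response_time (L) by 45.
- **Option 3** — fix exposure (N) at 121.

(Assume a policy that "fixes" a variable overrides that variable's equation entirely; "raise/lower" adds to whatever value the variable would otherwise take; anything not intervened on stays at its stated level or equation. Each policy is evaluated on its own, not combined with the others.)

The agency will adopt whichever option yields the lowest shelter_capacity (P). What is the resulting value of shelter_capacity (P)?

Option 1 (J + 28):
  N = 53
  J = 72 + 28 = 100
  L = 28
  P = 254 + 4·53 + 2·100 − 6·28 = 498
Option 2 (J + 22, L + 45):
  N = 53
  J = 72 + 22 = 94
  L = 28 + 45 = 73
  P = 254 + 4·53 + 2·94 − 6·73 = 216
Option 3 (N := 121):
  N = 121
  J = 72
  L = 28
  P = 254 + 4·121 + 2·72 − 6·28 = 714
Comparing — Option 1: P=498, Option 2: P=216, Option 3: P=714. Lowest is 216 (Option 2).

216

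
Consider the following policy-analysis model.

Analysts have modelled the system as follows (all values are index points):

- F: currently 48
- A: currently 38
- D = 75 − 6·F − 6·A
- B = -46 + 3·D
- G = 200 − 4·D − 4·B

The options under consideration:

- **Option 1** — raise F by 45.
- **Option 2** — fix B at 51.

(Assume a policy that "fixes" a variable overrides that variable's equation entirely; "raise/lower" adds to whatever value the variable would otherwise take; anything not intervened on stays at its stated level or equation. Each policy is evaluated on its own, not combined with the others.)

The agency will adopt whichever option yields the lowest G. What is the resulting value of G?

1760

Option 1 (F + 45):
  F = 48 + 45 = 93
  A = 38
  D = 75 − 6·93 − 6·38 = -711
  B = -46 + 3·(-711) = -2179
  G = 200 − 4·(-711) − 4·(-2179) = 11760
Option 2 (B := 51):
  F = 48
  A = 38
  D = 75 − 6·48 − 6·38 = -441
  B = 51
  G = 200 − 4·(-441) − 4·51 = 1760
Comparing — Option 1: G=11760, Option 2: G=1760. Lowest is 1760 (Option 2).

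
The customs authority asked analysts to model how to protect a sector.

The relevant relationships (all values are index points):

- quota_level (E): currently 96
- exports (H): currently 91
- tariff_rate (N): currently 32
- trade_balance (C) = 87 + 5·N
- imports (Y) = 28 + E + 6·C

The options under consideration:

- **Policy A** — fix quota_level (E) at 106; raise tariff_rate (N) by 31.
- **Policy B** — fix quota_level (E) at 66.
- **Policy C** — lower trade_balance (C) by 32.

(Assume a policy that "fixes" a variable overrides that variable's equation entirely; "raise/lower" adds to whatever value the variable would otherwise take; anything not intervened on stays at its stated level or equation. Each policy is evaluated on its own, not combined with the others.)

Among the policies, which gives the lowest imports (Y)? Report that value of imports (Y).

1414

Policy A (E := 106, N + 31):
  E = 106
  N = 32 + 31 = 63
  C = 87 + 5·63 = 402
  Y = 28 + 106 + 6·402 = 2546
Policy B (E := 66):
  E = 66
  N = 32
  C = 87 + 5·32 = 247
  Y = 28 + 66 + 6·247 = 1576
Policy C (C − 32):
  E = 96
  N = 32
  C = 87 + 5·32 (−32 from intervention) = 215
  Y = 28 + 96 + 6·215 = 1414
Comparing — Policy A: Y=2546, Policy B: Y=1576, Policy C: Y=1414. Lowest is 1414 (Policy C).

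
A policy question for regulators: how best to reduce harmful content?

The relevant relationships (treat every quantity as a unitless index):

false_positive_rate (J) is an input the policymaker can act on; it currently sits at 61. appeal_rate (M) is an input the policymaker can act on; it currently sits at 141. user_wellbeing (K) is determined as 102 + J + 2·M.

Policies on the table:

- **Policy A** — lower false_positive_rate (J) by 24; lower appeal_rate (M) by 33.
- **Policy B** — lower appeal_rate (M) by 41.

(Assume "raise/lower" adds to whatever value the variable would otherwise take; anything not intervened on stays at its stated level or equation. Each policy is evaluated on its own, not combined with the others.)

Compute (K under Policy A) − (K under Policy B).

Policy A (J − 24, M − 33):
  J = 61 − 24 = 37
  M = 141 − 33 = 108
  K = 102 + 37 + 2·108 = 355
Policy B (M − 41):
  J = 61
  M = 141 − 41 = 100
  K = 102 + 61 + 2·100 = 363
K: 355 − 363 = -8

-8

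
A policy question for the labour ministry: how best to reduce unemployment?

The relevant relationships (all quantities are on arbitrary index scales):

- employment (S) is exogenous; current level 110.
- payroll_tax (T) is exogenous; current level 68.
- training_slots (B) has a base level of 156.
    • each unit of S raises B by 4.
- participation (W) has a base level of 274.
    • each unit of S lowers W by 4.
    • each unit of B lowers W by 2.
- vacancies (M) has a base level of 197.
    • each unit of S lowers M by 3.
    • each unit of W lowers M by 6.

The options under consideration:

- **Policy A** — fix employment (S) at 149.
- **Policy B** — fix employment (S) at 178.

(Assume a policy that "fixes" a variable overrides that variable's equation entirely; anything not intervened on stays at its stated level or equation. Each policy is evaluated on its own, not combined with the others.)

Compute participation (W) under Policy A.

Policy A (S := 149):
  S = 149
  B = 156 + 4·149 = 752
  W = 274 − 4·149 − 2·752 = -1826

-1826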